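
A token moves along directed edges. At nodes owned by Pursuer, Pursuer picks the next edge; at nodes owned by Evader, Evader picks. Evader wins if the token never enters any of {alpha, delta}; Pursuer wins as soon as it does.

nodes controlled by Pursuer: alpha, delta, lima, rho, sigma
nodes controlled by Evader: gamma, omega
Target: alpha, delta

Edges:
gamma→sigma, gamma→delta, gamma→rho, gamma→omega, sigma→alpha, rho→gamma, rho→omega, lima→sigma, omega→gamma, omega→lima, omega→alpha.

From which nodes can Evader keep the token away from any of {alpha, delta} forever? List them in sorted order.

A0 = {alpha, delta}
A1: add {sigma} — sigma (Pursuer) has sigma→alpha.
A2: add {lima} — lima (Pursuer) has lima→sigma.
A3 = A2; e.g. gamma (Evader) can still go to rho. Fixed point.
Pursuer's attractor = {alpha, delta, lima, sigma}; Evader avoids the target exactly from the complement.

gamma, omega, rho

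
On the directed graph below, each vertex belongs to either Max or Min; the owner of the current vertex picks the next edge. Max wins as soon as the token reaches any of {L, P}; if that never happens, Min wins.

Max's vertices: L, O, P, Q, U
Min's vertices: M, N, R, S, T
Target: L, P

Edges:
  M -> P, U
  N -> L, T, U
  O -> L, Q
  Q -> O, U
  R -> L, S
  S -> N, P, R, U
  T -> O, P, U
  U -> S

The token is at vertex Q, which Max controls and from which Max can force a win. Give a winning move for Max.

O

A0 = {L, P}
A1: add {O} — O (Max) has O→L.
A2: add {Q} — Q (Max) has Q→O.
A3 = A2; e.g. M (Min) can still go to U. Fixed point.
From Q, successor O is in the attractor (rank 1); the other successor U is not.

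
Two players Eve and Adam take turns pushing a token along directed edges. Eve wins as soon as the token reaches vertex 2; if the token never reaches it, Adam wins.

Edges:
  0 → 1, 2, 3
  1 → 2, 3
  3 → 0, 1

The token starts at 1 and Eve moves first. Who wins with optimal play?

Eve

Track states (vertex, player-to-move).
A0 = {(2,Eve), (2,Adam)}
A1: add {(0,Eve), (1,Eve)}.
(1,Eve) ∈ A1 ⇒ Eve forces the target.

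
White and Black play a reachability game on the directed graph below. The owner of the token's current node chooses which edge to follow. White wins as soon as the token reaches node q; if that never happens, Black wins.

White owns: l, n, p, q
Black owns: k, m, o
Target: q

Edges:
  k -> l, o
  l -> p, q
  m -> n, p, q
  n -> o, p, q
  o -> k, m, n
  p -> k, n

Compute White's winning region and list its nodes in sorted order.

l, m, n, p, q

A0 = {q}
A1: add {l, n} — l (White) has l→q; n (White) has n→q.
A2: add {p} — p (White) has p→n.
A3: add {m} — m (Black): all of {n, p, q} already in.
A4 = A3; e.g. k (Black) can still go to o. Fixed point.
White's winning region = {l, m, n, p, q}.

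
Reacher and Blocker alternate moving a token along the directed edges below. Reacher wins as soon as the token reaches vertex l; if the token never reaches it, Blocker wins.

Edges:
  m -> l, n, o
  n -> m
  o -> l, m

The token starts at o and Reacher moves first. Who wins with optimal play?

Track states (vertex, player-to-move).
A0 = {(l,Reacher), (l,Blocker)}
A1: add {(m,Reacher), (o,Reacher)}.
(o,Reacher) ∈ A1 ⇒ Reacher forces the target.

Reacher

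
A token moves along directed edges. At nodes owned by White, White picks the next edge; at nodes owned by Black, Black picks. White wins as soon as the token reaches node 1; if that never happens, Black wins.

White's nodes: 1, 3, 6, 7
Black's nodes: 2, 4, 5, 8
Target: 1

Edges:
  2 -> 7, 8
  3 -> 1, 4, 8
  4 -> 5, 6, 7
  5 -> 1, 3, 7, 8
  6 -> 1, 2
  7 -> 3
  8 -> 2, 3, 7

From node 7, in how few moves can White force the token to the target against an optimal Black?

2

A0 = {1}
A1: add {3, 6} — 3 (White) has 3→1; 6 (White) has 6→1.
A2: add {7} — 7 (White) has 7→3.
A3 = A2; e.g. 2 (Black) can still go to 8. Fixed point.
7 enters the attractor at level 2, so White can force the target in 2 moves from there.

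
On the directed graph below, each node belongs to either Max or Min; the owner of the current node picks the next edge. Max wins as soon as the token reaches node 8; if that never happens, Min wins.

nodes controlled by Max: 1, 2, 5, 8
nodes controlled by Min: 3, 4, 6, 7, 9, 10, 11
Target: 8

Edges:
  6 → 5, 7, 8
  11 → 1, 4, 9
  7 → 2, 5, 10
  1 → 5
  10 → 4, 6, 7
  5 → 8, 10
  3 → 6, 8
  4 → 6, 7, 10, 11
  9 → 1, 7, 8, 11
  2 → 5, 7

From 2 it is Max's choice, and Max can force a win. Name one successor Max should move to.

5

A0 = {8}
A1: add {5} — 5 (Max) has 5→8.
A2: add {1, 2} — 1 (Max) has 1→5; 2 (Max) has 2→5.
A3 = A2; e.g. 3 (Min) can still go to 6. Fixed point.
From 2, successor 5 is in the attractor (rank 1); the other successor 7 is not.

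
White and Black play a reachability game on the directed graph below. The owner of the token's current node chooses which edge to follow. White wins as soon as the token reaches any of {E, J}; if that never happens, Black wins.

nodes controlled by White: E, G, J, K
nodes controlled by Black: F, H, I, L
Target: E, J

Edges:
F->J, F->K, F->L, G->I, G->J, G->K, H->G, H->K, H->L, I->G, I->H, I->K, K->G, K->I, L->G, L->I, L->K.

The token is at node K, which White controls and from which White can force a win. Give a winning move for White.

G

A0 = {E, J}
A1: add {G} — G (White) has G→J.
A2: add {K} — K (White) has K→G.
A3 = A2; e.g. F (Black) can still go to L. Fixed point.
From K, successor G is in the attractor (rank 1); the other successor I is not.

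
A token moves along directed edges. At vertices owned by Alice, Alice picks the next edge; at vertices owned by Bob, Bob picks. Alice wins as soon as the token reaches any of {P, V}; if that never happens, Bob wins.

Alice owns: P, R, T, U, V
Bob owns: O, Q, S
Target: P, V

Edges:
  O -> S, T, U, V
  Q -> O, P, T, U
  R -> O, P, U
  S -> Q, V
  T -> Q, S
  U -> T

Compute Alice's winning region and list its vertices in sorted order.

A0 = {P, V}
A1: add {R} — R (Alice) has R→P.
A2 = A1; e.g. O (Bob) can still go to S. Fixed point.
Alice's winning region = {P, R, V}.

P, R, V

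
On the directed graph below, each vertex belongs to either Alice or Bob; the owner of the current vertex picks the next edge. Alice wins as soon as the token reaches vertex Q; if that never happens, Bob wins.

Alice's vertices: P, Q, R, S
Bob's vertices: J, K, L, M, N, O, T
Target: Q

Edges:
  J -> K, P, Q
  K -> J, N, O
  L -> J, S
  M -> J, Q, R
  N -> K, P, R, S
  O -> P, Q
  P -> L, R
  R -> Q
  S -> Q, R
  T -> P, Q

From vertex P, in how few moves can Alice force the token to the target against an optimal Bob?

A0 = {Q}
A1: add {R, S} — R (Alice) has R→Q; S (Alice) has S→Q.
A2: add {P} — P (Alice) has P→R.
P enters the attractor at level 2, so Alice can force the target in 2 moves from there.

2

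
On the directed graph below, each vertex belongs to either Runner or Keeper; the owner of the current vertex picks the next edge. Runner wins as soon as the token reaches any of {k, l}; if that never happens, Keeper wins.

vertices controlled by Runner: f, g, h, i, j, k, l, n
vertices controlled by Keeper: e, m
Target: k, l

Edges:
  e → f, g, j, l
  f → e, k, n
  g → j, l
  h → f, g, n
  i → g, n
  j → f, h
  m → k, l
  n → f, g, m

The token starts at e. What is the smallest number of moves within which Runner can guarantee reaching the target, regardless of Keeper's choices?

3

A0 = {k, l}
A1: add {f, g, m} — f (Runner) has f→k; g (Runner) has g→l; m (Keeper): all of {k, l} already in.
A2: add {h, i, j, n} — h (Runner) has h→f; i (Runner) has i→g; j (Runner) has j→f; n (Runner) has n→f.
A3: add {e} — e (Keeper): all of {f, g, j, l} already in.
A3 = all vertices. Fixed point.
e enters the attractor at level 3, so Runner can force the target in 3 moves from there.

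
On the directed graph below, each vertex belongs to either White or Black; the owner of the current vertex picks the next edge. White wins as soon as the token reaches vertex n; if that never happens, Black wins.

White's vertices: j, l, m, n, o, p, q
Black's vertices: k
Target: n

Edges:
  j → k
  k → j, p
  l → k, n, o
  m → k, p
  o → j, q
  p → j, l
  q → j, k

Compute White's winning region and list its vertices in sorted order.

l, m, n, p

A0 = {n}
A1: add {l} — l (White) has l→n.
A2: add {p} — p (White) has p→l.
A3: add {m} — m (White) has m→p.
A4 = A3; e.g. j (White) has no edge into A3. Fixed point.
White's winning region = {l, m, n, p}.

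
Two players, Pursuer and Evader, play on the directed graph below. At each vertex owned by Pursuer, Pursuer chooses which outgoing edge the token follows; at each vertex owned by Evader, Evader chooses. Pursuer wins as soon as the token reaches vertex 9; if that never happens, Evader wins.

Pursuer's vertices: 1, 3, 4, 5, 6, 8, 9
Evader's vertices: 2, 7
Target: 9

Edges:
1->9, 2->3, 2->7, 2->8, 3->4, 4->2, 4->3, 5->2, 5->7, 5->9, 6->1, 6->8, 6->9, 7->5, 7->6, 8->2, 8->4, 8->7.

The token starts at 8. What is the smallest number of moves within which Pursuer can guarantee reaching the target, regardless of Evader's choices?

A0 = {9}
A1: add {1, 5, 6} — 1 (Pursuer) has 1→9; 5 (Pursuer) has 5→9; 6 (Pursuer) has 6→9.
A2: add {7} — 7 (Evader): all of {5, 6} already in.
A3: add {8} — 8 (Pursuer) has 8→7.
A4 = A3; e.g. 2 (Evader) can still go to 3. Fixed point.
8 enters the attractor at level 3, so Pursuer can force the target in 3 moves from there.

3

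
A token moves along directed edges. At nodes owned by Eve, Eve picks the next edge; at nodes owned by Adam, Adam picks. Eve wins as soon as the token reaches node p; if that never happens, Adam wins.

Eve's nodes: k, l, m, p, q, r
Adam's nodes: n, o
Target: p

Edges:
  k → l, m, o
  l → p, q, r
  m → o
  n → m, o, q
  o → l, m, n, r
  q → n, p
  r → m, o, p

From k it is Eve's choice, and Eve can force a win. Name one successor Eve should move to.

l

A0 = {p}
A1: add {l, q, r} — l (Eve) has l→p; q (Eve) has q→p; r (Eve) has r→p.
A2: add {k} — k (Eve) has k→l.
A3 = A2; e.g. m (Eve) has no edge into A2. Fixed point.
From k, successor l is in the attractor (rank 1); the other successors m, o are not.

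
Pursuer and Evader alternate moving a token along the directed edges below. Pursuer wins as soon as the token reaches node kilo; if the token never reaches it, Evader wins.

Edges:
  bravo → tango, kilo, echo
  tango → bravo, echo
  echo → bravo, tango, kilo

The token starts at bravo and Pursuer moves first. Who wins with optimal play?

Pursuer

Track states (vertex, player-to-move).
A0 = {(kilo,Pursuer), (kilo,Evader)}
A1: add {(bravo,Pursuer), (echo,Pursuer)}.
(bravo,Pursuer) ∈ A1 ⇒ Pursuer forces the target.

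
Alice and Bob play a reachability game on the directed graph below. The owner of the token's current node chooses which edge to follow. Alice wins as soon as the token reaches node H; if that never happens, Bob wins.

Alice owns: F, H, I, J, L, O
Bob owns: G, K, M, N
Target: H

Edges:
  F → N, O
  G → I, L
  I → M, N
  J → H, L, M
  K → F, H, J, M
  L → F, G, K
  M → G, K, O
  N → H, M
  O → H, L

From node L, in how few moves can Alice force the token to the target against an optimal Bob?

3

A0 = {H}
A1: add {J, O} — J (Alice) has J→H; O (Alice) has O→H.
A2: add {F} — F (Alice) has F→O.
A3: add {L} — L (Alice) has L→F.
A4 = A3; e.g. G (Bob) can still go to I. Fixed point.
L enters the attractor at level 3, so Alice can force the target in 3 moves from there.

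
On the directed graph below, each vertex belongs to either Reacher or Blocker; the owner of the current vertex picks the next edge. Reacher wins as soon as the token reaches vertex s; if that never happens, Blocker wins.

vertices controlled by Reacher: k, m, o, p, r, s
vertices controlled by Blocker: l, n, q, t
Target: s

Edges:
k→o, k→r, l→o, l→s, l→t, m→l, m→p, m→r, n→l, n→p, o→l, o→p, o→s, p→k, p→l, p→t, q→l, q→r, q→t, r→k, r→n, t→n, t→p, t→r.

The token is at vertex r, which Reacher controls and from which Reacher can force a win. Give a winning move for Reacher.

A0 = {s}
A1: add {o} — o (Reacher) has o→s.
A2: add {k} — k (Reacher) has k→o.
A3: add {p, r} — p (Reacher) has p→k; r (Reacher) has r→k.
A4: add {m} — m (Reacher) has m→p.
A5 = A4; e.g. l (Blocker) can still go to t. Fixed point.
From r, successor k is in the attractor (rank 2); the other successor n is not.

k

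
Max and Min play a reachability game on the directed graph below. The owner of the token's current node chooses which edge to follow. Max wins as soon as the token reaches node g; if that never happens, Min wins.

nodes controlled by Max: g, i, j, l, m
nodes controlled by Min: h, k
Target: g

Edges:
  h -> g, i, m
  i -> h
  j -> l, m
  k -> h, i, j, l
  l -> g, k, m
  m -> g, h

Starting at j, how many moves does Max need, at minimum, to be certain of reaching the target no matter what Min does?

2

A0 = {g}
A1: add {l, m} — l (Max) has l→g; m (Max) has m→g.
A2: add {j} — j (Max) has j→l.
A3 = A2; e.g. h (Min) can still go to i. Fixed point.
j enters the attractor at level 2, so Max can force the target in 2 moves from there.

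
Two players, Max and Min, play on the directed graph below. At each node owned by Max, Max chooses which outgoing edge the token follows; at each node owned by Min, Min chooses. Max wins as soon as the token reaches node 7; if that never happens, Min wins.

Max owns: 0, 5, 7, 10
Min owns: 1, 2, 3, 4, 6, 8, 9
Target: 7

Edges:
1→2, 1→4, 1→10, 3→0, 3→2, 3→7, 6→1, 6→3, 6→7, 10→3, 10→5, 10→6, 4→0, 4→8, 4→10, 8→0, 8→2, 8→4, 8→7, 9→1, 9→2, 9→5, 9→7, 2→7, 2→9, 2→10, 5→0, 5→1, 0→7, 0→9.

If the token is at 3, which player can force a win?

A0 = {7}
A1: add {0} — 0 (Max) has 0→7.
A2: add {5} — 5 (Max) has 5→0.
A3: add {10} — 10 (Max) has 10→5.
A4 = A3; e.g. 1 (Min) can still go to 2. Fixed point.
3 never enters the attractor, so Min can avoid the target forever.

Min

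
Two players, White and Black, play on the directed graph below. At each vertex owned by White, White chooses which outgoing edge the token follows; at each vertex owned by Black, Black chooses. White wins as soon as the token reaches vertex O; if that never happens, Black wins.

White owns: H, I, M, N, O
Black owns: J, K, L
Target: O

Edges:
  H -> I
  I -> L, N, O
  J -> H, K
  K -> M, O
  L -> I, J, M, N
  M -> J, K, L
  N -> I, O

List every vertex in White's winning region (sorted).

A0 = {O}
A1: add {I, N} — I (White) has I→O; N (White) has N→O.
A2: add {H} — H (White) has H→I.
A3 = A2; e.g. J (Black) can still go to K. Fixed point.
White's winning region = {H, I, N, O}.

H, I, N, O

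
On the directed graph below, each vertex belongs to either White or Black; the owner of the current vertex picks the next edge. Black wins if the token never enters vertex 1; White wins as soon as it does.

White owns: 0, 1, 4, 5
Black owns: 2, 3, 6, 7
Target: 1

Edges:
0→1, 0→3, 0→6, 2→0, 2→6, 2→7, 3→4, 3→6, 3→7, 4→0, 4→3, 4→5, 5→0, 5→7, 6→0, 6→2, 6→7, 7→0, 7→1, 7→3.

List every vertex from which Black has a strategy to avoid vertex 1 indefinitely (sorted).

A0 = {1}
A1: add {0} — 0 (White) has 0→1.
A2: add {4, 5} — 4 (White) has 4→0; 5 (White) has 5→0.
A3 = A2; e.g. 2 (Black) can still go to 6. Fixed point.
White's attractor = {0, 1, 4, 5}; Black avoids the target exactly from the complement.

2, 3, 6, 7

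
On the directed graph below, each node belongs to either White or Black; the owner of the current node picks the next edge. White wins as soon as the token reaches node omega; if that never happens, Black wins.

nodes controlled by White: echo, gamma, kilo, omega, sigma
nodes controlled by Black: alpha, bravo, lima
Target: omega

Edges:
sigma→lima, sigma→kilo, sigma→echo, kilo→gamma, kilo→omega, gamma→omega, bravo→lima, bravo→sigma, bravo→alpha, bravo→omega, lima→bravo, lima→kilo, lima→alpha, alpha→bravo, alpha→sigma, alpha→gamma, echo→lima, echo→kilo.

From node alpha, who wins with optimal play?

Black

A0 = {omega}
A1: add {gamma, kilo} — gamma (White) has gamma→omega; kilo (White) has kilo→omega.
A2: add {echo, sigma} — sigma (White) has sigma→kilo; echo (White) has echo→kilo.
A3 = A2; e.g. bravo (Black) can still go to lima. Fixed point.
alpha never enters the attractor, so Black can avoid the target forever.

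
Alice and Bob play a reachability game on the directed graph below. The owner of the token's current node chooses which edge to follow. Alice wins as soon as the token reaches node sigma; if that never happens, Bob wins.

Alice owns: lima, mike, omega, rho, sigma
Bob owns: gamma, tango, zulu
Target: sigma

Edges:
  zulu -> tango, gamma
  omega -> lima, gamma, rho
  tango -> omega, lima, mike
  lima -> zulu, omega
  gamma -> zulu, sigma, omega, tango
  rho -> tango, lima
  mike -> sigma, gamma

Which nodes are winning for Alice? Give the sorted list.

mike, sigma

A0 = {sigma}
A1: add {mike} — mike (Alice) has mike→sigma.
A2 = A1; e.g. zulu (Bob) can still go to tango. Fixed point.
Alice's winning region = {mike, sigma}.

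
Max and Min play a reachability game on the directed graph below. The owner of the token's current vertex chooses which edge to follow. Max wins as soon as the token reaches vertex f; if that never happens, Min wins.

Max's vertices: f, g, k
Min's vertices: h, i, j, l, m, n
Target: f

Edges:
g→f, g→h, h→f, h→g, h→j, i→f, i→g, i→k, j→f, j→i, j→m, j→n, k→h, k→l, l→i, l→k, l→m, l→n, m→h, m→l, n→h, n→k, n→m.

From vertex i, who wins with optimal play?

Min

A0 = {f}
A1: add {g} — g (Max) has g→f.
A2 = A1; e.g. h (Min) can still go to j. Fixed point.
i never enters the attractor, so Min can avoid the target forever.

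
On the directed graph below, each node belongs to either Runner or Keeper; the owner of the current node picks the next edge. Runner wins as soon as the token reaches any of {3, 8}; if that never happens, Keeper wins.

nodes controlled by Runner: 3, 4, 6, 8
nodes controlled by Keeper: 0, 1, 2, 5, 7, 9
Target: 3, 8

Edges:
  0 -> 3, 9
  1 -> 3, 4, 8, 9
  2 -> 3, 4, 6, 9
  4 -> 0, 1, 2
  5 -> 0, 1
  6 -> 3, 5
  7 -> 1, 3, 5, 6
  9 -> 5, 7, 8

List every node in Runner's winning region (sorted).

3, 6, 8

A0 = {3, 8}
A1: add {6} — 6 (Runner) has 6→3.
A2 = A1; e.g. 0 (Keeper) can still go to 9. Fixed point.
Runner's winning region = {3, 6, 8}.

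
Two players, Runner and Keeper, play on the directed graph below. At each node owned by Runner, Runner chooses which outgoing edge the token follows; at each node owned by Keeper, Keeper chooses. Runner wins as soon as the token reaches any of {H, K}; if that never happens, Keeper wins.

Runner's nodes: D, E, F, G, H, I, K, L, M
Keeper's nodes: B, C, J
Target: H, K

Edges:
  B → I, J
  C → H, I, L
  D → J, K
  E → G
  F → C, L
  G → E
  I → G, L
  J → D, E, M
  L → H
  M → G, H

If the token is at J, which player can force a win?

A0 = {H, K}
A1: add {D, L, M} — D (Runner) has D→K; L (Runner) has L→H; M (Runner) has M→H.
A2: add {F, I} — F (Runner) has F→L; I (Runner) has I→L.
A3: add {C} — C (Keeper): all of {H, I, L} already in.
A4 = A3; e.g. B (Keeper) can still go to J. Fixed point.
J never enters the attractor, so Keeper can avoid the target forever.

Keeper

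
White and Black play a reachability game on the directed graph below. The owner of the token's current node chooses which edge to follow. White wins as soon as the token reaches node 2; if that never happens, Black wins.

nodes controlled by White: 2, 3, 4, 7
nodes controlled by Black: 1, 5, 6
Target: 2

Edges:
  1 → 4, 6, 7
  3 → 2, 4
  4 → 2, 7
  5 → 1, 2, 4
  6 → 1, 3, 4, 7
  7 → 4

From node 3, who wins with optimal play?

White

A0 = {2}
A1: add {3, 4} — 3 (White) has 3→2; 4 (White) has 4→2.
3 ∈ A1, so White can force the target.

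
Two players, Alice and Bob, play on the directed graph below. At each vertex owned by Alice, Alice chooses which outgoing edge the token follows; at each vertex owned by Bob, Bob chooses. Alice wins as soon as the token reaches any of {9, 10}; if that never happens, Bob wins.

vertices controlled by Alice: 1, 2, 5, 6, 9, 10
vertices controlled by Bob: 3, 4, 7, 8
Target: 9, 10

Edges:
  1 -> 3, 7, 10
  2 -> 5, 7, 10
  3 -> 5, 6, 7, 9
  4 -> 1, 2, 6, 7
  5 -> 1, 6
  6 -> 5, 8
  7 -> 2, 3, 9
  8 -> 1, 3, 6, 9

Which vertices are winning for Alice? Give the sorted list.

A0 = {9, 10}
A1: add {1, 2} — 1 (Alice) has 1→10; 2 (Alice) has 2→10.
A2: add {5} — 5 (Alice) has 5→1.
A3: add {6} — 6 (Alice) has 6→5.
A4 = A3; e.g. 3 (Bob) can still go to 7. Fixed point.
Alice's winning region = {1, 2, 5, 6, 9, 10}.

1, 2, 5, 6, 9, 10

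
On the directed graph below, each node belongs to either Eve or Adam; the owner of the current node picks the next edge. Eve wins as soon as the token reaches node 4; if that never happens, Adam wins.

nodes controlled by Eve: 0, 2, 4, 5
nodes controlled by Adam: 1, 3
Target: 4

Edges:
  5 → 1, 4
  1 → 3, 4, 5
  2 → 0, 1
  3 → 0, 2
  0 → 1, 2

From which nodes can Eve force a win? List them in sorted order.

A0 = {4}
A1: add {5} — 5 (Eve) has 5→4.
A2 = A1; e.g. 0 (Eve) has no edge into A1. Fixed point.
Eve's winning region = {4, 5}.

4, 5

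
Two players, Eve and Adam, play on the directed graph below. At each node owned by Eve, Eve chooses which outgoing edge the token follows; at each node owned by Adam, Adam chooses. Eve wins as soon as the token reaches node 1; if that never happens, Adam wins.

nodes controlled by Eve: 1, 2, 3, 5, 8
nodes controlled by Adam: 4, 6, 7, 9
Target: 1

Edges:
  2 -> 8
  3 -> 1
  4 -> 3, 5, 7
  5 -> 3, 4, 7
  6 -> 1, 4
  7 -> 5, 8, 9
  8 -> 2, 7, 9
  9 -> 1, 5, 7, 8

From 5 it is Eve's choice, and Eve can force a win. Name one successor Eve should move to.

A0 = {1}
A1: add {3} — 3 (Eve) has 3→1.
A2: add {5} — 5 (Eve) has 5→3.
A3 = A2; e.g. 2 (Eve) has no edge into A2. Fixed point.
From 5, successor 3 is in the attractor (rank 1); the other successors 4, 7 are not.

3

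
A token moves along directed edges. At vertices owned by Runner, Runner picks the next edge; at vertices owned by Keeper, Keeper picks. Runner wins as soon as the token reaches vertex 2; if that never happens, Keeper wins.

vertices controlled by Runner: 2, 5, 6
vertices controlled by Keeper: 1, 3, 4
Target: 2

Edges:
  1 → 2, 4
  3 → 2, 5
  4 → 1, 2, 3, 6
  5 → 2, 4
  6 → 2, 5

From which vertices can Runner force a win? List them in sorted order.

2, 3, 5, 6

A0 = {2}
A1: add {5, 6} — 5 (Runner) has 5→2; 6 (Runner) has 6→2.
A2: add {3} — 3 (Keeper): all of {2, 5} already in.
A3 = A2; e.g. 1 (Keeper) can still go to 4. Fixed point.
Runner's winning region = {2, 3, 5, 6}.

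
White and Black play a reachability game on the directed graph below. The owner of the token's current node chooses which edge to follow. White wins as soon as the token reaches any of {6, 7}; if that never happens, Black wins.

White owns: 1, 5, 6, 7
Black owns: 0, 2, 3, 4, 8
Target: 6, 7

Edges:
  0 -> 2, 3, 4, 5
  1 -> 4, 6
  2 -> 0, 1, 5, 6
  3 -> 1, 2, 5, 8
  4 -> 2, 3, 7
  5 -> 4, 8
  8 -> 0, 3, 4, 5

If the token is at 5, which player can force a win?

A0 = {6, 7}
A1: add {1} — 1 (White) has 1→6.
A2 = A1; e.g. 0 (Black) can still go to 2. Fixed point.
5 never enters the attractor, so Black can avoid the target forever.

Black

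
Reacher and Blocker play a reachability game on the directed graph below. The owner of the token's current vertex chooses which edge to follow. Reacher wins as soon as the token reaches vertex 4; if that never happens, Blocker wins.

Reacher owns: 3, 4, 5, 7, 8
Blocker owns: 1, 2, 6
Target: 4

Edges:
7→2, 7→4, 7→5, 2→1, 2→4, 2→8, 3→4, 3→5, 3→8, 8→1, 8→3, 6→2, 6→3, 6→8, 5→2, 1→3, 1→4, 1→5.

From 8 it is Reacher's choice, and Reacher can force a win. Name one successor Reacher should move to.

3

A0 = {4}
A1: add {3, 7} — 3 (Reacher) has 3→4; 7 (Reacher) has 7→4.
A2: add {8} — 8 (Reacher) has 8→3.
A3 = A2; e.g. 1 (Blocker) can still go to 5. Fixed point.
From 8, successor 3 is in the attractor (rank 1); the other successor 1 is not.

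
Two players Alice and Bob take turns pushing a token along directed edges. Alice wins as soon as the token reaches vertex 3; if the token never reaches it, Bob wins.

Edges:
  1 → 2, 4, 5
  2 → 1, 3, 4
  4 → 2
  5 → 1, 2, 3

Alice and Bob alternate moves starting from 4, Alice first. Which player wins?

Bob

Track states (vertex, player-to-move).
A0 = {(3,Alice), (3,Bob)}
A1: add {(2,Alice), (5,Alice)}.
A2: add {(4,Bob)}.
A3: add {(1,Alice)}.
A4: add {(5,Bob)}.
A5 = A4; e.g. (1,Bob) stays out. (4,Alice) never enters ⇒ Bob avoids the target.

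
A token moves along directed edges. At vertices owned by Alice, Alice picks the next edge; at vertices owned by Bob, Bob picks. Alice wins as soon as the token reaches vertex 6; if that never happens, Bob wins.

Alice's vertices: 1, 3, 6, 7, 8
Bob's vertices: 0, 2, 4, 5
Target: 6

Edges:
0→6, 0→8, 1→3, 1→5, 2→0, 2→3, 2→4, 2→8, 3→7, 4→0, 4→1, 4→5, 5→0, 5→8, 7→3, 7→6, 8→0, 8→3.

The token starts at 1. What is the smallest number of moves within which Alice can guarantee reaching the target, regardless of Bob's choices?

3

A0 = {6}
A1: add {7} — 7 (Alice) has 7→6.
A2: add {3} — 3 (Alice) has 3→7.
A3: add {1, 8} — 1 (Alice) has 1→3; 8 (Alice) has 8→3.
1 enters the attractor at level 3, so Alice can force the target in 3 moves from there.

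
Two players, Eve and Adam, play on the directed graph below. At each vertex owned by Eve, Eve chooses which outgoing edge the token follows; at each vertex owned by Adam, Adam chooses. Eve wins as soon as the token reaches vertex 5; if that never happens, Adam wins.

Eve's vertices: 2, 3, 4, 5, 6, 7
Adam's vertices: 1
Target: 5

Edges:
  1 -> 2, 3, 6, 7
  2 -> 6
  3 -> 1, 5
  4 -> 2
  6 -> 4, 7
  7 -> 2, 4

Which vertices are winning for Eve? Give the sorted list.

A0 = {5}
A1: add {3} — 3 (Eve) has 3→5.
A2 = A1; e.g. 1 (Adam) can still go to 2. Fixed point.
Eve's winning region = {3, 5}.

3, 5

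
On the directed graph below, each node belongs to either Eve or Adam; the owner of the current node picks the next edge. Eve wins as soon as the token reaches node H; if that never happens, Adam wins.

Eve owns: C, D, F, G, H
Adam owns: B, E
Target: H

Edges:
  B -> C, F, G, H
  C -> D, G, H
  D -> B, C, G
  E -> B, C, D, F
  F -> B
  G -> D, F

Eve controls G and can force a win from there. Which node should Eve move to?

D

A0 = {H}
A1: add {C} — C (Eve) has C→H.
A2: add {D} — D (Eve) has D→C.
A3: add {G} — G (Eve) has G→D.
A4 = A3; e.g. B (Adam) can still go to F. Fixed point.
From G, successor D is in the attractor (rank 2); the other successor F is not.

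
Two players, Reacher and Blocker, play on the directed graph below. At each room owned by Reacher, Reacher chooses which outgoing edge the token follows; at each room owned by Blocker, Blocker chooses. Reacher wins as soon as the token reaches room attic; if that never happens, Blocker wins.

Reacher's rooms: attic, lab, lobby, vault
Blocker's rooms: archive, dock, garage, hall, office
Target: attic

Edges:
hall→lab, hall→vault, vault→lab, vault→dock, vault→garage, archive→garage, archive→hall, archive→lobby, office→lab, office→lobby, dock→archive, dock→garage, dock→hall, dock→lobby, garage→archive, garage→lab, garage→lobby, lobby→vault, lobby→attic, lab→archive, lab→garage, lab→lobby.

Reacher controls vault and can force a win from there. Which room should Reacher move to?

lab

A0 = {attic}
A1: add {lobby} — lobby (Reacher) has lobby→attic.
A2: add {lab} — lab (Reacher) has lab→lobby.
A3: add {office, vault} — vault (Reacher) has vault→lab; office (Blocker): all of {lab, lobby} already in.
A4: add {hall} — hall (Blocker): all of {lab, vault} already in.
A5 = A4; e.g. archive (Blocker) can still go to garage. Fixed point.
From vault, successor lab is in the attractor (rank 2); the other successors dock, garage are not.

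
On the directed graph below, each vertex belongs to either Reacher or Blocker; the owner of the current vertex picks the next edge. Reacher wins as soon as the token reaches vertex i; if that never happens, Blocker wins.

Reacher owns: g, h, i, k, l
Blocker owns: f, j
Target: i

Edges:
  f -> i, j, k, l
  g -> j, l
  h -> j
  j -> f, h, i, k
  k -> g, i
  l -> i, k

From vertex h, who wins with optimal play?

Blocker

A0 = {i}
A1: add {k, l} — k (Reacher) has k→i; l (Reacher) has l→i.
A2: add {g} — g (Reacher) has g→l.
A3 = A2; e.g. f (Blocker) can still go to j. Fixed point.
h never enters the attractor, so Blocker can avoid the target forever.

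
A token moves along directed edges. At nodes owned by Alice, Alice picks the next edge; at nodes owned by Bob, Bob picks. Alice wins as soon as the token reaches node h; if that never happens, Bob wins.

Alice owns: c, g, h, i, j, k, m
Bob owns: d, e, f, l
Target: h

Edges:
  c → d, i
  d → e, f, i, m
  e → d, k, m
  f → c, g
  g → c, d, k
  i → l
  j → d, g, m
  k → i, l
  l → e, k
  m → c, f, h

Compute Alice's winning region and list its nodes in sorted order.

A0 = {h}
A1: add {m} — m (Alice) has m→h.
A2: add {j} — j (Alice) has j→m.
A3 = A2; e.g. c (Alice) has no edge into A2. Fixed point.
Alice's winning region = {h, j, m}.

h, j, m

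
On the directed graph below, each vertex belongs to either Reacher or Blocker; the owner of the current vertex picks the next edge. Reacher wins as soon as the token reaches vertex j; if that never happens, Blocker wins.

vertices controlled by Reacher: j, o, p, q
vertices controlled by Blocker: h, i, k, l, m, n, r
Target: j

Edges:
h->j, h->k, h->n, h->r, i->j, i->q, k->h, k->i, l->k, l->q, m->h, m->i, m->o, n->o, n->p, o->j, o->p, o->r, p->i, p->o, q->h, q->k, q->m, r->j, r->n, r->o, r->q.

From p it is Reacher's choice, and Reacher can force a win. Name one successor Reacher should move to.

A0 = {j}
A1: add {o} — o (Reacher) has o→j.
A2: add {p} — p (Reacher) has p→o.
A3: add {n} — n (Blocker): all of {o, p} already in.
A4 = A3; e.g. h (Blocker) can still go to k. Fixed point.
From p, successor o is in the attractor (rank 1); the other successor i is not.

o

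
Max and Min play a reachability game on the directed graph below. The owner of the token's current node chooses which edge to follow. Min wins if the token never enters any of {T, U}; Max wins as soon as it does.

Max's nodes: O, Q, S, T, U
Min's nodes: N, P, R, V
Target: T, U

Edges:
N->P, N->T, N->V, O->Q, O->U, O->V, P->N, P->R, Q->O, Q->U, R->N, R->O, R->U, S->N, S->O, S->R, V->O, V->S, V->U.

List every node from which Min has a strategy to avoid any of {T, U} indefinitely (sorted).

A0 = {T, U}
A1: add {O, Q} — O (Max) has O→U; Q (Max) has Q→U.
A2: add {S} — S (Max) has S→O.
A3: add {V} — V (Min): all of {O, S, U} already in.
A4 = A3; e.g. N (Min) can still go to P. Fixed point.
Max's attractor = {O, Q, S, T, U, V}; Min avoids the target exactly from the complement.

N, P, R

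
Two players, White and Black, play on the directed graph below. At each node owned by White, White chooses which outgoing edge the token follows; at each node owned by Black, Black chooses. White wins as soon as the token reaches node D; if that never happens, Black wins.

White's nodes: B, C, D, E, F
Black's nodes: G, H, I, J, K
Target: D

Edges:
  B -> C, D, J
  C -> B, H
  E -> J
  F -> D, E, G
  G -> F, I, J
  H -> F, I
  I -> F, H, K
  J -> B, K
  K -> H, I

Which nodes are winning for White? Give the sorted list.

B, C, D, F

A0 = {D}
A1: add {B, F} — B (White) has B→D; F (White) has F→D.
A2: add {C} — C (White) has C→B.
A3 = A2; e.g. E (White) has no edge into A2. Fixed point.
White's winning region = {B, C, D, F}.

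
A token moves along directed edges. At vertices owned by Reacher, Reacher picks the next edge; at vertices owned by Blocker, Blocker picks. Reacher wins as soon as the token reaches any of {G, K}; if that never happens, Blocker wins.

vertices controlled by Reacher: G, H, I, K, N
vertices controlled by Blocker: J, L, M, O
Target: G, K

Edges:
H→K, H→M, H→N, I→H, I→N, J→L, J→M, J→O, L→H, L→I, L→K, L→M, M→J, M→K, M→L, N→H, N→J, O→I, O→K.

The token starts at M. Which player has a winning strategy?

Blocker

A0 = {G, K}
A1: add {H} — H (Reacher) has H→K.
A2: add {I, N} — I (Reacher) has I→H; N (Reacher) has N→H.
A3: add {O} — O (Blocker): all of {I, K} already in.
A4 = A3; e.g. J (Blocker) can still go to L. Fixed point.
M never enters the attractor, so Blocker can avoid the target forever.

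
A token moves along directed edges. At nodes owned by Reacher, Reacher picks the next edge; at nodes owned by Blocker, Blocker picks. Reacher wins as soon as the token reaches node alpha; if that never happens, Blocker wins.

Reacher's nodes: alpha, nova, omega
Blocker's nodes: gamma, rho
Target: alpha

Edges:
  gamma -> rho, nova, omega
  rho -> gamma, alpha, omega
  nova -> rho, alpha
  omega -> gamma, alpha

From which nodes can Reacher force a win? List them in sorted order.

A0 = {alpha}
A1: add {nova, omega} — nova (Reacher) has nova→alpha; omega (Reacher) has omega→alpha.
A2 = A1; e.g. gamma (Blocker) can still go to rho. Fixed point.
Reacher's winning region = {alpha, nova, omega}.

alpha, nova, omega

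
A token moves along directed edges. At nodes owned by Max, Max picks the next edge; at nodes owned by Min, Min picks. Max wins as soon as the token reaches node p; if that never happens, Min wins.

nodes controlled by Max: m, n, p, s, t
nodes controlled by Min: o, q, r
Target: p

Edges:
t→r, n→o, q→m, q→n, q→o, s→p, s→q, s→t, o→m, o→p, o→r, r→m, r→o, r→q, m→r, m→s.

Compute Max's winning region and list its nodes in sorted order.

m, p, s

A0 = {p}
A1: add {s} — s (Max) has s→p.
A2: add {m} — m (Max) has m→s.
A3 = A2; e.g. n (Max) has no edge into A2. Fixed point.
Max's winning region = {m, p, s}.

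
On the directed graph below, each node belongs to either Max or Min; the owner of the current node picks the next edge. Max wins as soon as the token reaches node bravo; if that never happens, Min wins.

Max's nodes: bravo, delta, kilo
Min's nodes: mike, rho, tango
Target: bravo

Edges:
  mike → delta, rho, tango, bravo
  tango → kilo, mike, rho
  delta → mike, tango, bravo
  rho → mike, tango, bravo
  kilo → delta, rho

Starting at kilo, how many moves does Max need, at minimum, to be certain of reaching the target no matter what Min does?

A0 = {bravo}
A1: add {delta} — delta (Max) has delta→bravo.
A2: add {kilo} — kilo (Max) has kilo→delta.
A3 = A2; e.g. mike (Min) can still go to rho. Fixed point.
kilo enters the attractor at level 2, so Max can force the target in 2 moves from there.

2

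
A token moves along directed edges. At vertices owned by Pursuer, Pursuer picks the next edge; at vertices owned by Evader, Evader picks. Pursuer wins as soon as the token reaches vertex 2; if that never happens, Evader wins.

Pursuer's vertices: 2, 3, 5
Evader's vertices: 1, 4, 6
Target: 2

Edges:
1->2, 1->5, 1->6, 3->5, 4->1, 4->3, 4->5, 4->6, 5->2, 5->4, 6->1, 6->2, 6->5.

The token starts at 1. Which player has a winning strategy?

A0 = {2}
A1: add {5} — 5 (Pursuer) has 5→2.
A2: add {3} — 3 (Pursuer) has 3→5.
A3 = A2; e.g. 1 (Evader) can still go to 6. Fixed point.
1 never enters the attractor, so Evader can avoid the target forever.

Evader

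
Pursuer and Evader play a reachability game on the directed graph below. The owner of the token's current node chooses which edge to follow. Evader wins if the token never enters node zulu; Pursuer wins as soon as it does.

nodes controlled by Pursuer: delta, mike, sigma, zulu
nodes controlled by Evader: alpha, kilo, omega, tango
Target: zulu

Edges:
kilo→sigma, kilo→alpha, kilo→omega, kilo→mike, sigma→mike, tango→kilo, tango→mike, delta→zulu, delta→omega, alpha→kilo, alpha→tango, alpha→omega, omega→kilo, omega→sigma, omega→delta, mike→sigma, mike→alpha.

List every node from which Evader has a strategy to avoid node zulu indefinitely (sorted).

A0 = {zulu}
A1: add {delta} — delta (Pursuer) has delta→zulu.
A2 = A1; e.g. kilo (Evader) can still go to sigma. Fixed point.
Pursuer's attractor = {delta, zulu}; Evader avoids the target exactly from the complement.

alpha, kilo, mike, omega, sigma, tango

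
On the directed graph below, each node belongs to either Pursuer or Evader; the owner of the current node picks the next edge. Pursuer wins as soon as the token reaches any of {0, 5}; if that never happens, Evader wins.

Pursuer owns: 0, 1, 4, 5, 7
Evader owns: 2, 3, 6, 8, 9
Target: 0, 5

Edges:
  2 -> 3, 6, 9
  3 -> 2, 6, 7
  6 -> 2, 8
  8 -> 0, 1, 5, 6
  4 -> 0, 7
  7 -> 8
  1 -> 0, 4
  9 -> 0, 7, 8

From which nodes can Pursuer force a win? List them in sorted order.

A0 = {0, 5}
A1: add {1, 4} — 1 (Pursuer) has 1→0; 4 (Pursuer) has 4→0.
A2 = A1; e.g. 2 (Evader) can still go to 3. Fixed point.
Pursuer's winning region = {0, 1, 4, 5}.

0, 1, 4, 5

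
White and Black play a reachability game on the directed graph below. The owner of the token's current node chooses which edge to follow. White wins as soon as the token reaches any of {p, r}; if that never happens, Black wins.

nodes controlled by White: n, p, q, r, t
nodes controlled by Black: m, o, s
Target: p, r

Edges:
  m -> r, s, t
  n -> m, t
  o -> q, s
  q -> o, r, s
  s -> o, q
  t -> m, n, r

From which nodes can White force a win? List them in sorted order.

A0 = {p, r}
A1: add {q, t} — q (White) has q→r; t (White) has t→r.
A2: add {n} — n (White) has n→t.
A3 = A2; e.g. m (Black) can still go to s. Fixed point.
White's winning region = {n, p, q, r, t}.

n, p, q, r, t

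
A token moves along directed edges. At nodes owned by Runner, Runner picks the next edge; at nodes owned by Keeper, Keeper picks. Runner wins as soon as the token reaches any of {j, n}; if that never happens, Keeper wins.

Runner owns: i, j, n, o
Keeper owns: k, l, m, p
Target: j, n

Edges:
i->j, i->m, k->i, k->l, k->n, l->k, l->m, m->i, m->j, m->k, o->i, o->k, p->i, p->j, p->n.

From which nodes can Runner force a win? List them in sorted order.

i, j, n, o, p

A0 = {j, n}
A1: add {i} — i (Runner) has i→j.
A2: add {o, p} — o (Runner) has o→i; p (Keeper): all of {i, j, n} already in.
A3 = A2; e.g. k (Keeper) can still go to l. Fixed point.
Runner's winning region = {i, j, n, o, p}.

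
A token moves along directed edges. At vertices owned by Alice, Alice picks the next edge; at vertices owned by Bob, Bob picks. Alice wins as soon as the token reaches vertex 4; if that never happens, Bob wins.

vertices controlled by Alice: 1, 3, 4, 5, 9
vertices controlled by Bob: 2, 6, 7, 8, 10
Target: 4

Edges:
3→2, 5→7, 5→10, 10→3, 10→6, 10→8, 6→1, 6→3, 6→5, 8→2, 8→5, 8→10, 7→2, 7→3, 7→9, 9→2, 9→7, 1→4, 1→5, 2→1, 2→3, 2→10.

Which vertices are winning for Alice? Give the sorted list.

1, 4

A0 = {4}
A1: add {1} — 1 (Alice) has 1→4.
A2 = A1; e.g. 2 (Bob) can still go to 3. Fixed point.
Alice's winning region = {1, 4}.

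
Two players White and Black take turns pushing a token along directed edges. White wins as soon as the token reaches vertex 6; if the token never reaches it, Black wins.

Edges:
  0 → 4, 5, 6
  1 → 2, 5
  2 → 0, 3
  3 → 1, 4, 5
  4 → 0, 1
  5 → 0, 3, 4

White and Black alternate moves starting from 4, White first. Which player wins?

Black

Track states (vertex, player-to-move).
A0 = {(6,White), (6,Black)}
A1: add {(0,White)}.
A2 = A1; e.g. (0,Black) stays out. (4,White) never enters ⇒ Black avoids the target.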